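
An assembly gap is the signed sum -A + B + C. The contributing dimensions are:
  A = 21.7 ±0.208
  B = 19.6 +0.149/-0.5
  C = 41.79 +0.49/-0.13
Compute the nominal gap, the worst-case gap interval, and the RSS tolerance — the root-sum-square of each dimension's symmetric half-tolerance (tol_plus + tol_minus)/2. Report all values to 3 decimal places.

nominal=39.690 wc=[38.852,40.537] rss=0.495

Stack each dimension's contribution:
  -A: nom -21.700 → Σnom=-21.700; wc +0.208/-0.208 → slack +0.208/-0.208; half-tol=0.208, Σhalf²=0.043264
  +B: nom +19.600 → Σnom=-2.100; wc +0.149/-0.500 → slack +0.357/-0.708; half-tol=0.325, Σhalf²=0.148564
  +C: nom +41.790 → Σnom=39.690; wc +0.490/-0.130 → slack +0.847/-0.838; half-tol=0.310, Σhalf²=0.244664
Nominal = 39.690. Worst-case = [39.690 - 0.838, 39.690 + 0.847] = [38.852, 40.537]. RSS = √0.244664 = 0.495.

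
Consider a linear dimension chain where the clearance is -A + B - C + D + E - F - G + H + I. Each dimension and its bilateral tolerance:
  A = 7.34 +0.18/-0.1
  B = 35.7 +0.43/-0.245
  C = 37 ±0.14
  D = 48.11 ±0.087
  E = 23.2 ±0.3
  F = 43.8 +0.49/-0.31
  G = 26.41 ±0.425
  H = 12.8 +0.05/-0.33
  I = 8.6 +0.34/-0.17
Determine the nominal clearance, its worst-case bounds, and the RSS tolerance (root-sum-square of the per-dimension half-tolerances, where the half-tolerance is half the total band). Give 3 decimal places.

nominal=13.860 wc=[11.493,16.042] rss=0.832

Stack each dimension's contribution:
  -A: nom -7.340 → Σnom=-7.340; wc +0.100/-0.180 → slack +0.100/-0.180; half-tol=0.140, Σhalf²=0.019600
  +B: nom +35.700 → Σnom=28.360; wc +0.430/-0.245 → slack +0.530/-0.425; half-tol=0.338, Σhalf²=0.133506
  -C: nom -37.000 → Σnom=-8.640; wc +0.140/-0.140 → slack +0.670/-0.565; half-tol=0.140, Σhalf²=0.153106
  +D: nom +48.110 → Σnom=39.470; wc +0.087/-0.087 → slack +0.757/-0.652; half-tol=0.087, Σhalf²=0.160675
  +E: nom +23.200 → Σnom=62.670; wc +0.300/-0.300 → slack +1.057/-0.952; half-tol=0.300, Σhalf²=0.250675
  -F: nom -43.800 → Σnom=18.870; wc +0.310/-0.490 → slack +1.367/-1.442; half-tol=0.400, Σhalf²=0.410675
  -G: nom -26.410 → Σnom=-7.540; wc +0.425/-0.425 → slack +1.792/-1.867; half-tol=0.425, Σhalf²=0.591300
  +H: nom +12.800 → Σnom=5.260; wc +0.050/-0.330 → slack +1.842/-2.197; half-tol=0.190, Σhalf²=0.627400
  +I: nom +8.600 → Σnom=13.860; wc +0.340/-0.170 → slack +2.182/-2.367; half-tol=0.255, Σhalf²=0.692425
Nominal = 13.860. Worst-case = [13.860 - 2.367, 13.860 + 2.182] = [11.493, 16.042]. RSS = √0.692425 = 0.832.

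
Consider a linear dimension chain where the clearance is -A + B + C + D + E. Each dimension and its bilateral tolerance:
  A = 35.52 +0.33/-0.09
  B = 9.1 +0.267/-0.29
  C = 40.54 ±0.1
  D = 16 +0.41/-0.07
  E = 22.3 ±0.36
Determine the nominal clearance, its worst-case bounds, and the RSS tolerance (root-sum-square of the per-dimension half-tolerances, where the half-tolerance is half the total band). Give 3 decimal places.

Stack each dimension's contribution:
  -A: nom -35.520 → Σnom=-35.520; wc +0.090/-0.330 → slack +0.090/-0.330; half-tol=0.210, Σhalf²=0.044100
  +B: nom +9.100 → Σnom=-26.420; wc +0.267/-0.290 → slack +0.357/-0.620; half-tol=0.278, Σhalf²=0.121662
  +C: nom +40.540 → Σnom=14.120; wc +0.100/-0.100 → slack +0.457/-0.720; half-tol=0.100, Σhalf²=0.131662
  +D: nom +16.000 → Σnom=30.120; wc +0.410/-0.070 → slack +0.867/-0.790; half-tol=0.240, Σhalf²=0.189262
  +E: nom +22.300 → Σnom=52.420; wc +0.360/-0.360 → slack +1.227/-1.150; half-tol=0.360, Σhalf²=0.318862
Nominal = 52.420. Worst-case = [52.420 - 1.150, 52.420 + 1.227] = [51.270, 53.647]. RSS = √0.318862 = 0.565.

nominal=52.420 wc=[51.270,53.647] rss=0.565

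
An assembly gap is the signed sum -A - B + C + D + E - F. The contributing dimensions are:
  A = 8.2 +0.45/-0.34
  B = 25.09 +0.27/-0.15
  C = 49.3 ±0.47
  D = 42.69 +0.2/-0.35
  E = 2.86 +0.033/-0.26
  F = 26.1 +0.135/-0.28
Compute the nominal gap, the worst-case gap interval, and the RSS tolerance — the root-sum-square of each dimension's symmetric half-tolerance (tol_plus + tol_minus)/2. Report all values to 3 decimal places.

Stack each dimension's contribution:
  -A: nom -8.200 → Σnom=-8.200; wc +0.340/-0.450 → slack +0.340/-0.450; half-tol=0.395, Σhalf²=0.156025
  -B: nom -25.090 → Σnom=-33.290; wc +0.150/-0.270 → slack +0.490/-0.720; half-tol=0.210, Σhalf²=0.200125
  +C: nom +49.300 → Σnom=16.010; wc +0.470/-0.470 → slack +0.960/-1.190; half-tol=0.470, Σhalf²=0.421025
  +D: nom +42.690 → Σnom=58.700; wc +0.200/-0.350 → slack +1.160/-1.540; half-tol=0.275, Σhalf²=0.496650
  +E: nom +2.860 → Σnom=61.560; wc +0.033/-0.260 → slack +1.193/-1.800; half-tol=0.147, Σhalf²=0.518112
  -F: nom -26.100 → Σnom=35.460; wc +0.280/-0.135 → slack +1.473/-1.935; half-tol=0.208, Σhalf²=0.561168
Nominal = 35.460. Worst-case = [35.460 - 1.935, 35.460 + 1.473] = [33.525, 36.933]. RSS = √0.561168 = 0.749.

nominal=35.460 wc=[33.525,36.933] rss=0.749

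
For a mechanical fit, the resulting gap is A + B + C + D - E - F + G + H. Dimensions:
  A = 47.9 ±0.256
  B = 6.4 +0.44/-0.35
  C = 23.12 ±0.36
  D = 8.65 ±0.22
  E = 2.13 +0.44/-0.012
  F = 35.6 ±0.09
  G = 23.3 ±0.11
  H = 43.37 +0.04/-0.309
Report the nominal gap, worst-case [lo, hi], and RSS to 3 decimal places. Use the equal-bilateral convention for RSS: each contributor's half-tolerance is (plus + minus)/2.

Stack each dimension's contribution:
  +A: nom +47.900 → Σnom=47.900; wc +0.256/-0.256 → slack +0.256/-0.256; half-tol=0.256, Σhalf²=0.065536
  +B: nom +6.400 → Σnom=54.300; wc +0.440/-0.350 → slack +0.696/-0.606; half-tol=0.395, Σhalf²=0.221561
  +C: nom +23.120 → Σnom=77.420; wc +0.360/-0.360 → slack +1.056/-0.966; half-tol=0.360, Σhalf²=0.351161
  +D: nom +8.650 → Σnom=86.070; wc +0.220/-0.220 → slack +1.276/-1.186; half-tol=0.220, Σhalf²=0.399561
  -E: nom -2.130 → Σnom=83.940; wc +0.012/-0.440 → slack +1.288/-1.626; half-tol=0.226, Σhalf²=0.450637
  -F: nom -35.600 → Σnom=48.340; wc +0.090/-0.090 → slack +1.378/-1.716; half-tol=0.090, Σhalf²=0.458737
  +G: nom +23.300 → Σnom=71.640; wc +0.110/-0.110 → slack +1.488/-1.826; half-tol=0.110, Σhalf²=0.470837
  +H: nom +43.370 → Σnom=115.010; wc +0.040/-0.309 → slack +1.528/-2.135; half-tol=0.174, Σhalf²=0.501287
Nominal = 115.010. Worst-case = [115.010 - 2.135, 115.010 + 1.528] = [112.875, 116.538]. RSS = √0.501287 = 0.708.

nominal=115.010 wc=[112.875,116.538] rss=0.708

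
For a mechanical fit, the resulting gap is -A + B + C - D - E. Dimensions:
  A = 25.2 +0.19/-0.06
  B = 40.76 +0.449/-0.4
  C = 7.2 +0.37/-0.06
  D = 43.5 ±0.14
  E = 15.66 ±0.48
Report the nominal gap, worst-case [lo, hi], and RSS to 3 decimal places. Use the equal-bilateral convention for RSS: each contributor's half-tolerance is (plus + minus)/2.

Stack each dimension's contribution:
  -A: nom -25.200 → Σnom=-25.200; wc +0.060/-0.190 → slack +0.060/-0.190; half-tol=0.125, Σhalf²=0.015625
  +B: nom +40.760 → Σnom=15.560; wc +0.449/-0.400 → slack +0.509/-0.590; half-tol=0.424, Σhalf²=0.195825
  +C: nom +7.200 → Σnom=22.760; wc +0.370/-0.060 → slack +0.879/-0.650; half-tol=0.215, Σhalf²=0.242050
  -D: nom -43.500 → Σnom=-20.740; wc +0.140/-0.140 → slack +1.019/-0.790; half-tol=0.140, Σhalf²=0.261650
  -E: nom -15.660 → Σnom=-36.400; wc +0.480/-0.480 → slack +1.499/-1.270; half-tol=0.480, Σhalf²=0.492050
Nominal = -36.400. Worst-case = [-36.400 - 1.270, -36.400 + 1.499] = [-37.670, -34.901]. RSS = √0.492050 = 0.701.

nominal=-36.400 wc=[-37.670,-34.901] rss=0.701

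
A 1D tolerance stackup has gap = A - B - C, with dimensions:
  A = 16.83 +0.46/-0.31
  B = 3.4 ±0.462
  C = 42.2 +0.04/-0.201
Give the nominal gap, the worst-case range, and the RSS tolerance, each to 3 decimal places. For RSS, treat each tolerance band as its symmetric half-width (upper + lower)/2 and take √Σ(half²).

Stack each dimension's contribution:
  +A: nom +16.830 → Σnom=16.830; wc +0.460/-0.310 → slack +0.460/-0.310; half-tol=0.385, Σhalf²=0.148225
  -B: nom -3.400 → Σnom=13.430; wc +0.462/-0.462 → slack +0.922/-0.772; half-tol=0.462, Σhalf²=0.361669
  -C: nom -42.200 → Σnom=-28.770; wc +0.201/-0.040 → slack +1.123/-0.812; half-tol=0.121, Σhalf²=0.376189
Nominal = -28.770. Worst-case = [-28.770 - 0.812, -28.770 + 1.123] = [-29.582, -27.647]. RSS = √0.376189 = 0.613.

nominal=-28.770 wc=[-29.582,-27.647] rss=0.613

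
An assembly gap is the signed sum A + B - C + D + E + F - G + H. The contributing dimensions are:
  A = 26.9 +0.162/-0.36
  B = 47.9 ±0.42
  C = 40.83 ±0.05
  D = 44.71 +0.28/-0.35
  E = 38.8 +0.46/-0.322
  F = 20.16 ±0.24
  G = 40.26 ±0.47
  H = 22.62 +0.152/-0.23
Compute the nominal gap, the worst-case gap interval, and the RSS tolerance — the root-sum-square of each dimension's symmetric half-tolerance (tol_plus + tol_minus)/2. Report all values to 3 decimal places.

nominal=120.000 wc=[117.558,122.234] rss=0.902

Stack each dimension's contribution:
  +A: nom +26.900 → Σnom=26.900; wc +0.162/-0.360 → slack +0.162/-0.360; half-tol=0.261, Σhalf²=0.068121
  +B: nom +47.900 → Σnom=74.800; wc +0.420/-0.420 → slack +0.582/-0.780; half-tol=0.420, Σhalf²=0.244521
  -C: nom -40.830 → Σnom=33.970; wc +0.050/-0.050 → slack +0.632/-0.830; half-tol=0.050, Σhalf²=0.247021
  +D: nom +44.710 → Σnom=78.680; wc +0.280/-0.350 → slack +0.912/-1.180; half-tol=0.315, Σhalf²=0.346246
  +E: nom +38.800 → Σnom=117.480; wc +0.460/-0.322 → slack +1.372/-1.502; half-tol=0.391, Σhalf²=0.499127
  +F: nom +20.160 → Σnom=137.640; wc +0.240/-0.240 → slack +1.612/-1.742; half-tol=0.240, Σhalf²=0.556727
  -G: nom -40.260 → Σnom=97.380; wc +0.470/-0.470 → slack +2.082/-2.212; half-tol=0.470, Σhalf²=0.777627
  +H: nom +22.620 → Σnom=120.000; wc +0.152/-0.230 → slack +2.234/-2.442; half-tol=0.191, Σhalf²=0.814108
Nominal = 120.000. Worst-case = [120.000 - 2.442, 120.000 + 2.234] = [117.558, 122.234]. RSS = √0.814108 = 0.902.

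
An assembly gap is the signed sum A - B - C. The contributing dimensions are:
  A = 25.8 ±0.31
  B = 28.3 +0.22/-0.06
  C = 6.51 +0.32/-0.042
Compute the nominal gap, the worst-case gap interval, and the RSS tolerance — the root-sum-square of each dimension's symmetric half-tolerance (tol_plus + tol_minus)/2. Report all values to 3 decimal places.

nominal=-9.010 wc=[-9.860,-8.598] rss=0.385

Stack each dimension's contribution:
  +A: nom +25.800 → Σnom=25.800; wc +0.310/-0.310 → slack +0.310/-0.310; half-tol=0.310, Σhalf²=0.096100
  -B: nom -28.300 → Σnom=-2.500; wc +0.060/-0.220 → slack +0.370/-0.530; half-tol=0.140, Σhalf²=0.115700
  -C: nom -6.510 → Σnom=-9.010; wc +0.042/-0.320 → slack +0.412/-0.850; half-tol=0.181, Σhalf²=0.148461
Nominal = -9.010. Worst-case = [-9.010 - 0.850, -9.010 + 0.412] = [-9.860, -8.598]. RSS = √0.148461 = 0.385.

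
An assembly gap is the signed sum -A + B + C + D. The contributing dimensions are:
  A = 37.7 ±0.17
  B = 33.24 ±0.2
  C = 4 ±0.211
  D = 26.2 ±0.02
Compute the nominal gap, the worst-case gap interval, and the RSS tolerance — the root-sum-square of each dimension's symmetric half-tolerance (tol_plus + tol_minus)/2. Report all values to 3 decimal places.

Stack each dimension's contribution:
  -A: nom -37.700 → Σnom=-37.700; wc +0.170/-0.170 → slack +0.170/-0.170; half-tol=0.170, Σhalf²=0.028900
  +B: nom +33.240 → Σnom=-4.460; wc +0.200/-0.200 → slack +0.370/-0.370; half-tol=0.200, Σhalf²=0.068900
  +C: nom +4.000 → Σnom=-0.460; wc +0.211/-0.211 → slack +0.581/-0.581; half-tol=0.211, Σhalf²=0.113421
  +D: nom +26.200 → Σnom=25.740; wc +0.020/-0.020 → slack +0.601/-0.601; half-tol=0.020, Σhalf²=0.113821
Nominal = 25.740. Worst-case = [25.740 - 0.601, 25.740 + 0.601] = [25.139, 26.341]. RSS = √0.113821 = 0.337.

nominal=25.740 wc=[25.139,26.341] rss=0.337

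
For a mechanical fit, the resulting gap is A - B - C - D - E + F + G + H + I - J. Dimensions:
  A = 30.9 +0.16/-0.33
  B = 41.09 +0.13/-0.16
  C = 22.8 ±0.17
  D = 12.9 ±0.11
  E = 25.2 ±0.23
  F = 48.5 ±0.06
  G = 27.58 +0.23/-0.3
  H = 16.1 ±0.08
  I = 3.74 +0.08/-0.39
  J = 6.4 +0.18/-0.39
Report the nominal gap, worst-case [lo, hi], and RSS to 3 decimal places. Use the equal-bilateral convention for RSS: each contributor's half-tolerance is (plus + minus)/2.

nominal=18.430 wc=[16.450,20.100] rss=0.626

Stack each dimension's contribution:
  +A: nom +30.900 → Σnom=30.900; wc +0.160/-0.330 → slack +0.160/-0.330; half-tol=0.245, Σhalf²=0.060025
  -B: nom -41.090 → Σnom=-10.190; wc +0.160/-0.130 → slack +0.320/-0.460; half-tol=0.145, Σhalf²=0.081050
  -C: nom -22.800 → Σnom=-32.990; wc +0.170/-0.170 → slack +0.490/-0.630; half-tol=0.170, Σhalf²=0.109950
  -D: nom -12.900 → Σnom=-45.890; wc +0.110/-0.110 → slack +0.600/-0.740; half-tol=0.110, Σhalf²=0.122050
  -E: nom -25.200 → Σnom=-71.090; wc +0.230/-0.230 → slack +0.830/-0.970; half-tol=0.230, Σhalf²=0.174950
  +F: nom +48.500 → Σnom=-22.590; wc +0.060/-0.060 → slack +0.890/-1.030; half-tol=0.060, Σhalf²=0.178550
  +G: nom +27.580 → Σnom=4.990; wc +0.230/-0.300 → slack +1.120/-1.330; half-tol=0.265, Σhalf²=0.248775
  +H: nom +16.100 → Σnom=21.090; wc +0.080/-0.080 → slack +1.200/-1.410; half-tol=0.080, Σhalf²=0.255175
  +I: nom +3.740 → Σnom=24.830; wc +0.080/-0.390 → slack +1.280/-1.800; half-tol=0.235, Σhalf²=0.310400
  -J: nom -6.400 → Σnom=18.430; wc +0.390/-0.180 → slack +1.670/-1.980; half-tol=0.285, Σhalf²=0.391625
Nominal = 18.430. Worst-case = [18.430 - 1.980, 18.430 + 1.670] = [16.450, 20.100]. RSS = √0.391625 = 0.626.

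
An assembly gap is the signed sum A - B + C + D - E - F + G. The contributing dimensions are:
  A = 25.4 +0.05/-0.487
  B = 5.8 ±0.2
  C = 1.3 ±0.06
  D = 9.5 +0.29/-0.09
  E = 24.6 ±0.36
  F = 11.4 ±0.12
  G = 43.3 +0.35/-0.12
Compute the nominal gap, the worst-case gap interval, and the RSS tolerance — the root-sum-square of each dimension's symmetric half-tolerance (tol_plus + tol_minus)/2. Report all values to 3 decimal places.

nominal=37.700 wc=[36.263,39.130] rss=0.592

Stack each dimension's contribution:
  +A: nom +25.400 → Σnom=25.400; wc +0.050/-0.487 → slack +0.050/-0.487; half-tol=0.269, Σhalf²=0.072092
  -B: nom -5.800 → Σnom=19.600; wc +0.200/-0.200 → slack +0.250/-0.687; half-tol=0.200, Σhalf²=0.112092
  +C: nom +1.300 → Σnom=20.900; wc +0.060/-0.060 → slack +0.310/-0.747; half-tol=0.060, Σhalf²=0.115692
  +D: nom +9.500 → Σnom=30.400; wc +0.290/-0.090 → slack +0.600/-0.837; half-tol=0.190, Σhalf²=0.151792
  -E: nom -24.600 → Σnom=5.800; wc +0.360/-0.360 → slack +0.960/-1.197; half-tol=0.360, Σhalf²=0.281392
  -F: nom -11.400 → Σnom=-5.600; wc +0.120/-0.120 → slack +1.080/-1.317; half-tol=0.120, Σhalf²=0.295792
  +G: nom +43.300 → Σnom=37.700; wc +0.350/-0.120 → slack +1.430/-1.437; half-tol=0.235, Σhalf²=0.351017
Nominal = 37.700. Worst-case = [37.700 - 1.437, 37.700 + 1.430] = [36.263, 39.130]. RSS = √0.351017 = 0.592.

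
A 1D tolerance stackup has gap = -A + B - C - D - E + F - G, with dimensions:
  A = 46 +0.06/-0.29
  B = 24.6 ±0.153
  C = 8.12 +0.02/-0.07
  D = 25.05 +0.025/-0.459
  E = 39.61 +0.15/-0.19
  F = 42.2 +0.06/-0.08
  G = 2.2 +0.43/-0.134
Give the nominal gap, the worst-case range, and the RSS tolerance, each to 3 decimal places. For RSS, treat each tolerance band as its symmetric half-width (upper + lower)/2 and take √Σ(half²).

Stack each dimension's contribution:
  -A: nom -46.000 → Σnom=-46.000; wc +0.290/-0.060 → slack +0.290/-0.060; half-tol=0.175, Σhalf²=0.030625
  +B: nom +24.600 → Σnom=-21.400; wc +0.153/-0.153 → slack +0.443/-0.213; half-tol=0.153, Σhalf²=0.054034
  -C: nom -8.120 → Σnom=-29.520; wc +0.070/-0.020 → slack +0.513/-0.233; half-tol=0.045, Σhalf²=0.056059
  -D: nom -25.050 → Σnom=-54.570; wc +0.459/-0.025 → slack +0.972/-0.258; half-tol=0.242, Σhalf²=0.114623
  -E: nom -39.610 → Σnom=-94.180; wc +0.190/-0.150 → slack +1.162/-0.408; half-tol=0.170, Σhalf²=0.143523
  +F: nom +42.200 → Σnom=-51.980; wc +0.060/-0.080 → slack +1.222/-0.488; half-tol=0.070, Σhalf²=0.148423
  -G: nom -2.200 → Σnom=-54.180; wc +0.134/-0.430 → slack +1.356/-0.918; half-tol=0.282, Σhalf²=0.227947
Nominal = -54.180. Worst-case = [-54.180 - 0.918, -54.180 + 1.356] = [-55.098, -52.824]. RSS = √0.227947 = 0.477.

nominal=-54.180 wc=[-55.098,-52.824] rss=0.477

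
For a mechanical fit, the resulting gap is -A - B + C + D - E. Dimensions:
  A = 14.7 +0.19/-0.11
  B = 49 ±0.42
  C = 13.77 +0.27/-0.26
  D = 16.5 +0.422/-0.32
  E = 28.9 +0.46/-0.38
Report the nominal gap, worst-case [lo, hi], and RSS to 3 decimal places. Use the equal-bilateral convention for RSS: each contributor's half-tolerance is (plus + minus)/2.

Stack each dimension's contribution:
  -A: nom -14.700 → Σnom=-14.700; wc +0.110/-0.190 → slack +0.110/-0.190; half-tol=0.150, Σhalf²=0.022500
  -B: nom -49.000 → Σnom=-63.700; wc +0.420/-0.420 → slack +0.530/-0.610; half-tol=0.420, Σhalf²=0.198900
  +C: nom +13.770 → Σnom=-49.930; wc +0.270/-0.260 → slack +0.800/-0.870; half-tol=0.265, Σhalf²=0.269125
  +D: nom +16.500 → Σnom=-33.430; wc +0.422/-0.320 → slack +1.222/-1.190; half-tol=0.371, Σhalf²=0.406766
  -E: nom -28.900 → Σnom=-62.330; wc +0.380/-0.460 → slack +1.602/-1.650; half-tol=0.420, Σhalf²=0.583166
Nominal = -62.330. Worst-case = [-62.330 - 1.650, -62.330 + 1.602] = [-63.980, -60.728]. RSS = √0.583166 = 0.764.

nominal=-62.330 wc=[-63.980,-60.728] rss=0.764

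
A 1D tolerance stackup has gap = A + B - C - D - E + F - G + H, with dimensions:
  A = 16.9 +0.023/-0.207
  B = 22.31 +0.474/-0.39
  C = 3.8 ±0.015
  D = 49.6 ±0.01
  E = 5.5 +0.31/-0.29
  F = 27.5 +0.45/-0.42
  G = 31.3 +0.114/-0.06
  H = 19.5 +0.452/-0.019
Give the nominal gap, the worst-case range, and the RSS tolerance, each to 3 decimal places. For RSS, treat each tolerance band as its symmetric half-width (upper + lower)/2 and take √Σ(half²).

Stack each dimension's contribution:
  +A: nom +16.900 → Σnom=16.900; wc +0.023/-0.207 → slack +0.023/-0.207; half-tol=0.115, Σhalf²=0.013225
  +B: nom +22.310 → Σnom=39.210; wc +0.474/-0.390 → slack +0.497/-0.597; half-tol=0.432, Σhalf²=0.199849
  -C: nom -3.800 → Σnom=35.410; wc +0.015/-0.015 → slack +0.512/-0.612; half-tol=0.015, Σhalf²=0.200074
  -D: nom -49.600 → Σnom=-14.190; wc +0.010/-0.010 → slack +0.522/-0.622; half-tol=0.010, Σhalf²=0.200174
  -E: nom -5.500 → Σnom=-19.690; wc +0.290/-0.310 → slack +0.812/-0.932; half-tol=0.300, Σhalf²=0.290174
  +F: nom +27.500 → Σnom=7.810; wc +0.450/-0.420 → slack +1.262/-1.352; half-tol=0.435, Σhalf²=0.479399
  -G: nom -31.300 → Σnom=-23.490; wc +0.060/-0.114 → slack +1.322/-1.466; half-tol=0.087, Σhalf²=0.486968
  +H: nom +19.500 → Σnom=-3.990; wc +0.452/-0.019 → slack +1.774/-1.485; half-tol=0.236, Σhalf²=0.542428
Nominal = -3.990. Worst-case = [-3.990 - 1.485, -3.990 + 1.774] = [-5.475, -2.216]. RSS = √0.542428 = 0.736.

nominal=-3.990 wc=[-5.475,-2.216] rss=0.736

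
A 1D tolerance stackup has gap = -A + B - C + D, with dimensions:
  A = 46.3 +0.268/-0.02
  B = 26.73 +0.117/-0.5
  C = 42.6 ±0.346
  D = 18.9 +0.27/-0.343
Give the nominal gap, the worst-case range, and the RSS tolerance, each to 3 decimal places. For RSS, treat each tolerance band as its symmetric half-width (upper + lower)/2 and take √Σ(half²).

nominal=-43.270 wc=[-44.727,-42.517] rss=0.574

Stack each dimension's contribution:
  -A: nom -46.300 → Σnom=-46.300; wc +0.020/-0.268 → slack +0.020/-0.268; half-tol=0.144, Σhalf²=0.020736
  +B: nom +26.730 → Σnom=-19.570; wc +0.117/-0.500 → slack +0.137/-0.768; half-tol=0.308, Σhalf²=0.115908
  -C: nom -42.600 → Σnom=-62.170; wc +0.346/-0.346 → slack +0.483/-1.114; half-tol=0.346, Σhalf²=0.235624
  +D: nom +18.900 → Σnom=-43.270; wc +0.270/-0.343 → slack +0.753/-1.457; half-tol=0.306, Σhalf²=0.329566
Nominal = -43.270. Worst-case = [-43.270 - 1.457, -43.270 + 0.753] = [-44.727, -42.517]. RSS = √0.329566 = 0.574.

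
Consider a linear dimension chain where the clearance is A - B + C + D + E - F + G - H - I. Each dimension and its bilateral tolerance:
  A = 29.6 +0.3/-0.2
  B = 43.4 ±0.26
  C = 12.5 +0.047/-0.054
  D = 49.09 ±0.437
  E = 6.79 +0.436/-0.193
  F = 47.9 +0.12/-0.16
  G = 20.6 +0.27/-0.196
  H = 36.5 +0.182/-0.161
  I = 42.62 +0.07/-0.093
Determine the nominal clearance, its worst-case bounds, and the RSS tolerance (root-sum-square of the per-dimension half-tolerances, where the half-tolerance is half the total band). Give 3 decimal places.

nominal=-51.840 wc=[-53.552,-49.676] rss=0.730

Stack each dimension's contribution:
  +A: nom +29.600 → Σnom=29.600; wc +0.300/-0.200 → slack +0.300/-0.200; half-tol=0.250, Σhalf²=0.062500
  -B: nom -43.400 → Σnom=-13.800; wc +0.260/-0.260 → slack +0.560/-0.460; half-tol=0.260, Σhalf²=0.130100
  +C: nom +12.500 → Σnom=-1.300; wc +0.047/-0.054 → slack +0.607/-0.514; half-tol=0.051, Σhalf²=0.132650
  +D: nom +49.090 → Σnom=47.790; wc +0.437/-0.437 → slack +1.044/-0.951; half-tol=0.437, Σhalf²=0.323619
  +E: nom +6.790 → Σnom=54.580; wc +0.436/-0.193 → slack +1.480/-1.144; half-tol=0.315, Σhalf²=0.422530
  -F: nom -47.900 → Σnom=6.680; wc +0.160/-0.120 → slack +1.640/-1.264; half-tol=0.140, Σhalf²=0.442130
  +G: nom +20.600 → Σnom=27.280; wc +0.270/-0.196 → slack +1.910/-1.460; half-tol=0.233, Σhalf²=0.496418
  -H: nom -36.500 → Σnom=-9.220; wc +0.161/-0.182 → slack +2.071/-1.642; half-tol=0.171, Σhalf²=0.525831
  -I: nom -42.620 → Σnom=-51.840; wc +0.093/-0.070 → slack +2.164/-1.712; half-tol=0.082, Σhalf²=0.532473
Nominal = -51.840. Worst-case = [-51.840 - 1.712, -51.840 + 2.164] = [-53.552, -49.676]. RSS = √0.532473 = 0.730.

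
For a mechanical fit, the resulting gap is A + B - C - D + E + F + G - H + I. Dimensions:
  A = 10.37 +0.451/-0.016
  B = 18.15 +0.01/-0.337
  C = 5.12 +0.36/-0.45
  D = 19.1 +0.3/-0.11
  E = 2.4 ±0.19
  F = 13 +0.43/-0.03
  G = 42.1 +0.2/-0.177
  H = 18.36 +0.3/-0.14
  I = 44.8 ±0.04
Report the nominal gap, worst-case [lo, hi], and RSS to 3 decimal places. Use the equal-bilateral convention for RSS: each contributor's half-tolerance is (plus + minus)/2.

Stack each dimension's contribution:
  +A: nom +10.370 → Σnom=10.370; wc +0.451/-0.016 → slack +0.451/-0.016; half-tol=0.234, Σhalf²=0.054522
  +B: nom +18.150 → Σnom=28.520; wc +0.010/-0.337 → slack +0.461/-0.353; half-tol=0.174, Σhalf²=0.084625
  -C: nom -5.120 → Σnom=23.400; wc +0.450/-0.360 → slack +0.911/-0.713; half-tol=0.405, Σhalf²=0.248650
  -D: nom -19.100 → Σnom=4.300; wc +0.110/-0.300 → slack +1.021/-1.013; half-tol=0.205, Σhalf²=0.290675
  +E: nom +2.400 → Σnom=6.700; wc +0.190/-0.190 → slack +1.211/-1.203; half-tol=0.190, Σhalf²=0.326775
  +F: nom +13.000 → Σnom=19.700; wc +0.430/-0.030 → slack +1.641/-1.233; half-tol=0.230, Σhalf²=0.379675
  +G: nom +42.100 → Σnom=61.800; wc +0.200/-0.177 → slack +1.841/-1.410; half-tol=0.189, Σhalf²=0.415207
  -H: nom -18.360 → Σnom=43.440; wc +0.140/-0.300 → slack +1.981/-1.710; half-tol=0.220, Σhalf²=0.463607
  +I: nom +44.800 → Σnom=88.240; wc +0.040/-0.040 → slack +2.021/-1.750; half-tol=0.040, Σhalf²=0.465207
Nominal = 88.240. Worst-case = [88.240 - 1.750, 88.240 + 2.021] = [86.490, 90.261]. RSS = √0.465207 = 0.682.

nominal=88.240 wc=[86.490,90.261] rss=0.682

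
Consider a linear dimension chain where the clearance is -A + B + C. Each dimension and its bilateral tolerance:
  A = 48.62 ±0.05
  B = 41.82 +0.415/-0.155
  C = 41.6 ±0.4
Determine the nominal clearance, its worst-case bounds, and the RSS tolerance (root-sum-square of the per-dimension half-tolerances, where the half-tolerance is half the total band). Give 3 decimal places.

nominal=34.800 wc=[34.195,35.665] rss=0.494

Stack each dimension's contribution:
  -A: nom -48.620 → Σnom=-48.620; wc +0.050/-0.050 → slack +0.050/-0.050; half-tol=0.050, Σhalf²=0.002500
  +B: nom +41.820 → Σnom=-6.800; wc +0.415/-0.155 → slack +0.465/-0.205; half-tol=0.285, Σhalf²=0.083725
  +C: nom +41.600 → Σnom=34.800; wc +0.400/-0.400 → slack +0.865/-0.605; half-tol=0.400, Σhalf²=0.243725
Nominal = 34.800. Worst-case = [34.800 - 0.605, 34.800 + 0.865] = [34.195, 35.665]. RSS = √0.243725 = 0.494.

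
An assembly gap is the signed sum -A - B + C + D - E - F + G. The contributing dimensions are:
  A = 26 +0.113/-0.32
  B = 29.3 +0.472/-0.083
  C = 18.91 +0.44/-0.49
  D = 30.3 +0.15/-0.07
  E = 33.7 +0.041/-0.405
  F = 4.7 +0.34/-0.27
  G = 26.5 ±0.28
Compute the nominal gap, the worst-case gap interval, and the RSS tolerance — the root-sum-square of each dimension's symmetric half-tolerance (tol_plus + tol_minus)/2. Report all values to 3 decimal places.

nominal=-17.990 wc=[-19.796,-16.042] rss=0.757

Stack each dimension's contribution:
  -A: nom -26.000 → Σnom=-26.000; wc +0.320/-0.113 → slack +0.320/-0.113; half-tol=0.216, Σhalf²=0.046872
  -B: nom -29.300 → Σnom=-55.300; wc +0.083/-0.472 → slack +0.403/-0.585; half-tol=0.277, Σhalf²=0.123878
  +C: nom +18.910 → Σnom=-36.390; wc +0.440/-0.490 → slack +0.843/-1.075; half-tol=0.465, Σhalf²=0.340103
  +D: nom +30.300 → Σnom=-6.090; wc +0.150/-0.070 → slack +0.993/-1.145; half-tol=0.110, Σhalf²=0.352203
  -E: nom -33.700 → Σnom=-39.790; wc +0.405/-0.041 → slack +1.398/-1.186; half-tol=0.223, Σhalf²=0.401932
  -F: nom -4.700 → Σnom=-44.490; wc +0.270/-0.340 → slack +1.668/-1.526; half-tol=0.305, Σhalf²=0.494957
  +G: nom +26.500 → Σnom=-17.990; wc +0.280/-0.280 → slack +1.948/-1.806; half-tol=0.280, Σhalf²=0.573357
Nominal = -17.990. Worst-case = [-17.990 - 1.806, -17.990 + 1.948] = [-19.796, -16.042]. RSS = √0.573357 = 0.757.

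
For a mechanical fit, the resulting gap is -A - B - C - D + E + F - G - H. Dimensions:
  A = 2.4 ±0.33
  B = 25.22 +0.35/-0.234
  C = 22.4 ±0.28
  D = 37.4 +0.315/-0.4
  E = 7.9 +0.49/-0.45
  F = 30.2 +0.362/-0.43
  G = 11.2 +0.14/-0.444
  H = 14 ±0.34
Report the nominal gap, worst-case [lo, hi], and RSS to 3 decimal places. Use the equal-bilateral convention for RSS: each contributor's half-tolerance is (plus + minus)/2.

nominal=-74.520 wc=[-77.155,-71.640] rss=0.989

Stack each dimension's contribution:
  -A: nom -2.400 → Σnom=-2.400; wc +0.330/-0.330 → slack +0.330/-0.330; half-tol=0.330, Σhalf²=0.108900
  -B: nom -25.220 → Σnom=-27.620; wc +0.234/-0.350 → slack +0.564/-0.680; half-tol=0.292, Σhalf²=0.194164
  -C: nom -22.400 → Σnom=-50.020; wc +0.280/-0.280 → slack +0.844/-0.960; half-tol=0.280, Σhalf²=0.272564
  -D: nom -37.400 → Σnom=-87.420; wc +0.400/-0.315 → slack +1.244/-1.275; half-tol=0.358, Σhalf²=0.400370
  +E: nom +7.900 → Σnom=-79.520; wc +0.490/-0.450 → slack +1.734/-1.725; half-tol=0.470, Σhalf²=0.621270
  +F: nom +30.200 → Σnom=-49.320; wc +0.362/-0.430 → slack +2.096/-2.155; half-tol=0.396, Σhalf²=0.778086
  -G: nom -11.200 → Σnom=-60.520; wc +0.444/-0.140 → slack +2.540/-2.295; half-tol=0.292, Σhalf²=0.863350
  -H: nom -14.000 → Σnom=-74.520; wc +0.340/-0.340 → slack +2.880/-2.635; half-tol=0.340, Σhalf²=0.978950
Nominal = -74.520. Worst-case = [-74.520 - 2.635, -74.520 + 2.880] = [-77.155, -71.640]. RSS = √0.978950 = 0.989.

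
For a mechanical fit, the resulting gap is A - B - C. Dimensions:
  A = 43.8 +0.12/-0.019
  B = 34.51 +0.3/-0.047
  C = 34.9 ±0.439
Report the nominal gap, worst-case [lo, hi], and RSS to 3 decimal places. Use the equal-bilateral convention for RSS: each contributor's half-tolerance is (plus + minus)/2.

Stack each dimension's contribution:
  +A: nom +43.800 → Σnom=43.800; wc +0.120/-0.019 → slack +0.120/-0.019; half-tol=0.069, Σhalf²=0.004830
  -B: nom -34.510 → Σnom=9.290; wc +0.047/-0.300 → slack +0.167/-0.319; half-tol=0.173, Σhalf²=0.034932
  -C: nom -34.900 → Σnom=-25.610; wc +0.439/-0.439 → slack +0.606/-0.758; half-tol=0.439, Σhalf²=0.227654
Nominal = -25.610. Worst-case = [-25.610 - 0.758, -25.610 + 0.606] = [-26.368, -25.004]. RSS = √0.227654 = 0.477.

nominal=-25.610 wc=[-26.368,-25.004] rss=0.477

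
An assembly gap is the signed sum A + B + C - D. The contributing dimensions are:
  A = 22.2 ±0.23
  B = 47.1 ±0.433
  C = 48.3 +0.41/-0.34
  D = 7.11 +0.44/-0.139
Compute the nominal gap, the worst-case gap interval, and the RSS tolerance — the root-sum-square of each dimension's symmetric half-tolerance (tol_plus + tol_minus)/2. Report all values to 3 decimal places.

Stack each dimension's contribution:
  +A: nom +22.200 → Σnom=22.200; wc +0.230/-0.230 → slack +0.230/-0.230; half-tol=0.230, Σhalf²=0.052900
  +B: nom +47.100 → Σnom=69.300; wc +0.433/-0.433 → slack +0.663/-0.663; half-tol=0.433, Σhalf²=0.240389
  +C: nom +48.300 → Σnom=117.600; wc +0.410/-0.340 → slack +1.073/-1.003; half-tol=0.375, Σhalf²=0.381014
  -D: nom -7.110 → Σnom=110.490; wc +0.139/-0.440 → slack +1.212/-1.443; half-tol=0.289, Σhalf²=0.464824
Nominal = 110.490. Worst-case = [110.490 - 1.443, 110.490 + 1.212] = [109.047, 111.702]. RSS = √0.464824 = 0.682.

nominal=110.490 wc=[109.047,111.702] rss=0.682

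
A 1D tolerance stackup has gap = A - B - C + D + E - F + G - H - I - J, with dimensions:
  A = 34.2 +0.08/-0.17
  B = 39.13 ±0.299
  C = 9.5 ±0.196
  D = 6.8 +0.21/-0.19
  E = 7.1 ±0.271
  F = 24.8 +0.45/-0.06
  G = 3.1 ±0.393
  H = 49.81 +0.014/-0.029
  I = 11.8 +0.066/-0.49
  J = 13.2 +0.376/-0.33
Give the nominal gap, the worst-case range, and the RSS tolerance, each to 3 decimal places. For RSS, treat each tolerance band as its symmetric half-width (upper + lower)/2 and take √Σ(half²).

Stack each dimension's contribution:
  +A: nom +34.200 → Σnom=34.200; wc +0.080/-0.170 → slack +0.080/-0.170; half-tol=0.125, Σhalf²=0.015625
  -B: nom -39.130 → Σnom=-4.930; wc +0.299/-0.299 → slack +0.379/-0.469; half-tol=0.299, Σhalf²=0.105026
  -C: nom -9.500 → Σnom=-14.430; wc +0.196/-0.196 → slack +0.575/-0.665; half-tol=0.196, Σhalf²=0.143442
  +D: nom +6.800 → Σnom=-7.630; wc +0.210/-0.190 → slack +0.785/-0.855; half-tol=0.200, Σhalf²=0.183442
  +E: nom +7.100 → Σnom=-0.530; wc +0.271/-0.271 → slack +1.056/-1.126; half-tol=0.271, Σhalf²=0.256883
  -F: nom -24.800 → Σnom=-25.330; wc +0.060/-0.450 → slack +1.116/-1.576; half-tol=0.255, Σhalf²=0.321908
  +G: nom +3.100 → Σnom=-22.230; wc +0.393/-0.393 → slack +1.509/-1.969; half-tol=0.393, Σhalf²=0.476357
  -H: nom -49.810 → Σnom=-72.040; wc +0.029/-0.014 → slack +1.538/-1.983; half-tol=0.022, Σhalf²=0.476819
  -I: nom -11.800 → Σnom=-83.840; wc +0.490/-0.066 → slack +2.028/-2.049; half-tol=0.278, Σhalf²=0.554103
  -J: nom -13.200 → Σnom=-97.040; wc +0.330/-0.376 → slack +2.358/-2.425; half-tol=0.353, Σhalf²=0.678712
Nominal = -97.040. Worst-case = [-97.040 - 2.425, -97.040 + 2.358] = [-99.465, -94.682]. RSS = √0.678712 = 0.824.

nominal=-97.040 wc=[-99.465,-94.682] rss=0.824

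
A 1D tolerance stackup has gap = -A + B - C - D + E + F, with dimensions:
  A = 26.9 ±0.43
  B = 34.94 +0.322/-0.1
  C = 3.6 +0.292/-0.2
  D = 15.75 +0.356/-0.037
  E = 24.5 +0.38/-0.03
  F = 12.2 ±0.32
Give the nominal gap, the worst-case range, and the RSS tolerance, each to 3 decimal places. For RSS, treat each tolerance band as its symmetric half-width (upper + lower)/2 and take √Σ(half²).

Stack each dimension's contribution:
  -A: nom -26.900 → Σnom=-26.900; wc +0.430/-0.430 → slack +0.430/-0.430; half-tol=0.430, Σhalf²=0.184900
  +B: nom +34.940 → Σnom=8.040; wc +0.322/-0.100 → slack +0.752/-0.530; half-tol=0.211, Σhalf²=0.229421
  -C: nom -3.600 → Σnom=4.440; wc +0.200/-0.292 → slack +0.952/-0.822; half-tol=0.246, Σhalf²=0.289937
  -D: nom -15.750 → Σnom=-11.310; wc +0.037/-0.356 → slack +0.989/-1.178; half-tol=0.196, Σhalf²=0.328549
  +E: nom +24.500 → Σnom=13.190; wc +0.380/-0.030 → slack +1.369/-1.208; half-tol=0.205, Σhalf²=0.370574
  +F: nom +12.200 → Σnom=25.390; wc +0.320/-0.320 → slack +1.689/-1.528; half-tol=0.320, Σhalf²=0.472974
Nominal = 25.390. Worst-case = [25.390 - 1.528, 25.390 + 1.689] = [23.862, 27.079]. RSS = √0.472974 = 0.688.

nominal=25.390 wc=[23.862,27.079] rss=0.688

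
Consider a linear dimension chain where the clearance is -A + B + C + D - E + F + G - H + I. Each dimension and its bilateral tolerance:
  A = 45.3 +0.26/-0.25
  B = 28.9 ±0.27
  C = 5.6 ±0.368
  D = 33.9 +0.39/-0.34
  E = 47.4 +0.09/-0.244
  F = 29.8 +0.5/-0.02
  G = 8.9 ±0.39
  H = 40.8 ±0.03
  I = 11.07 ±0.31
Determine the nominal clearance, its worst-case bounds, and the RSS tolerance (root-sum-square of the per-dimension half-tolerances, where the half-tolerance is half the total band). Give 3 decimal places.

nominal=-15.330 wc=[-17.408,-12.578] rss=0.867

Stack each dimension's contribution:
  -A: nom -45.300 → Σnom=-45.300; wc +0.250/-0.260 → slack +0.250/-0.260; half-tol=0.255, Σhalf²=0.065025
  +B: nom +28.900 → Σnom=-16.400; wc +0.270/-0.270 → slack +0.520/-0.530; half-tol=0.270, Σhalf²=0.137925
  +C: nom +5.600 → Σnom=-10.800; wc +0.368/-0.368 → slack +0.888/-0.898; half-tol=0.368, Σhalf²=0.273349
  +D: nom +33.900 → Σnom=23.100; wc +0.390/-0.340 → slack +1.278/-1.238; half-tol=0.365, Σhalf²=0.406574
  -E: nom -47.400 → Σnom=-24.300; wc +0.244/-0.090 → slack +1.522/-1.328; half-tol=0.167, Σhalf²=0.434463
  +F: nom +29.800 → Σnom=5.500; wc +0.500/-0.020 → slack +2.022/-1.348; half-tol=0.260, Σhalf²=0.502063
  +G: nom +8.900 → Σnom=14.400; wc +0.390/-0.390 → slack +2.412/-1.738; half-tol=0.390, Σhalf²=0.654163
  -H: nom -40.800 → Σnom=-26.400; wc +0.030/-0.030 → slack +2.442/-1.768; half-tol=0.030, Σhalf²=0.655063
  +I: nom +11.070 → Σnom=-15.330; wc +0.310/-0.310 → slack +2.752/-2.078; half-tol=0.310, Σhalf²=0.751163
Nominal = -15.330. Worst-case = [-15.330 - 2.078, -15.330 + 2.752] = [-17.408, -12.578]. RSS = √0.751163 = 0.867.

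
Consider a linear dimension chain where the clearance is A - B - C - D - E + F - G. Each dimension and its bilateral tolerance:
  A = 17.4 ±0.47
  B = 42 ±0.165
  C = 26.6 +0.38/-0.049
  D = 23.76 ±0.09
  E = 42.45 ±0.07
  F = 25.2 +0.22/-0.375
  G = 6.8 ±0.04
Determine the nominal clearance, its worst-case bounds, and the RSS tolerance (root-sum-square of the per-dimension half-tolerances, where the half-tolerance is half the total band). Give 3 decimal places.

Stack each dimension's contribution:
  +A: nom +17.400 → Σnom=17.400; wc +0.470/-0.470 → slack +0.470/-0.470; half-tol=0.470, Σhalf²=0.220900
  -B: nom -42.000 → Σnom=-24.600; wc +0.165/-0.165 → slack +0.635/-0.635; half-tol=0.165, Σhalf²=0.248125
  -C: nom -26.600 → Σnom=-51.200; wc +0.049/-0.380 → slack +0.684/-1.015; half-tol=0.214, Σhalf²=0.294135
  -D: nom -23.760 → Σnom=-74.960; wc +0.090/-0.090 → slack +0.774/-1.105; half-tol=0.090, Σhalf²=0.302235
  -E: nom -42.450 → Σnom=-117.410; wc +0.070/-0.070 → slack +0.844/-1.175; half-tol=0.070, Σhalf²=0.307135
  +F: nom +25.200 → Σnom=-92.210; wc +0.220/-0.375 → slack +1.064/-1.550; half-tol=0.297, Σhalf²=0.395641
  -G: nom -6.800 → Σnom=-99.010; wc +0.040/-0.040 → slack +1.104/-1.590; half-tol=0.040, Σhalf²=0.397241
Nominal = -99.010. Worst-case = [-99.010 - 1.590, -99.010 + 1.104] = [-100.600, -97.906]. RSS = √0.397241 = 0.630.

nominal=-99.010 wc=[-100.600,-97.906] rss=0.630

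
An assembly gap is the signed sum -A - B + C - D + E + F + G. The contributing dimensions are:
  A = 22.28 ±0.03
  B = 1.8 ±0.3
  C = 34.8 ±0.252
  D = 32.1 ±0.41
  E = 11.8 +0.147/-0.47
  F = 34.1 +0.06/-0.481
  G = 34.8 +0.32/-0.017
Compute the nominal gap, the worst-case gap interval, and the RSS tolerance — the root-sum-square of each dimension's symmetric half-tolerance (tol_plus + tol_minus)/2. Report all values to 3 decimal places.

Stack each dimension's contribution:
  -A: nom -22.280 → Σnom=-22.280; wc +0.030/-0.030 → slack +0.030/-0.030; half-tol=0.030, Σhalf²=0.000900
  -B: nom -1.800 → Σnom=-24.080; wc +0.300/-0.300 → slack +0.330/-0.330; half-tol=0.300, Σhalf²=0.090900
  +C: nom +34.800 → Σnom=10.720; wc +0.252/-0.252 → slack +0.582/-0.582; half-tol=0.252, Σhalf²=0.154404
  -D: nom -32.100 → Σnom=-21.380; wc +0.410/-0.410 → slack +0.992/-0.992; half-tol=0.410, Σhalf²=0.322504
  +E: nom +11.800 → Σnom=-9.580; wc +0.147/-0.470 → slack +1.139/-1.462; half-tol=0.308, Σhalf²=0.417676
  +F: nom +34.100 → Σnom=24.520; wc +0.060/-0.481 → slack +1.199/-1.943; half-tol=0.270, Σhalf²=0.490846
  +G: nom +34.800 → Σnom=59.320; wc +0.320/-0.017 → slack +1.519/-1.960; half-tol=0.169, Σhalf²=0.519239
Nominal = 59.320. Worst-case = [59.320 - 1.960, 59.320 + 1.519] = [57.360, 60.839]. RSS = √0.519239 = 0.721.

nominal=59.320 wc=[57.360,60.839] rss=0.721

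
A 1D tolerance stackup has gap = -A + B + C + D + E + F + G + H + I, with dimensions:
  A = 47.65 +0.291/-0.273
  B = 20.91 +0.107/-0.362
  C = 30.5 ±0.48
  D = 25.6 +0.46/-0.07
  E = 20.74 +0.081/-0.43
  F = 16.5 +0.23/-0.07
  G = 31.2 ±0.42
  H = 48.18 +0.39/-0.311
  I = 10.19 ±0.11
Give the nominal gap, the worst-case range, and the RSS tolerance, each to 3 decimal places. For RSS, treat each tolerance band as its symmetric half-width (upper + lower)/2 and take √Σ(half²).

Stack each dimension's contribution:
  -A: nom -47.650 → Σnom=-47.650; wc +0.273/-0.291 → slack +0.273/-0.291; half-tol=0.282, Σhalf²=0.079524
  +B: nom +20.910 → Σnom=-26.740; wc +0.107/-0.362 → slack +0.380/-0.653; half-tol=0.234, Σhalf²=0.134514
  +C: nom +30.500 → Σnom=3.760; wc +0.480/-0.480 → slack +0.860/-1.133; half-tol=0.480, Σhalf²=0.364914
  +D: nom +25.600 → Σnom=29.360; wc +0.460/-0.070 → slack +1.320/-1.203; half-tol=0.265, Σhalf²=0.435139
  +E: nom +20.740 → Σnom=50.100; wc +0.081/-0.430 → slack +1.401/-1.633; half-tol=0.256, Σhalf²=0.500420
  +F: nom +16.500 → Σnom=66.600; wc +0.230/-0.070 → slack +1.631/-1.703; half-tol=0.150, Σhalf²=0.522919
  +G: nom +31.200 → Σnom=97.800; wc +0.420/-0.420 → slack +2.051/-2.123; half-tol=0.420, Σhalf²=0.699319
  +H: nom +48.180 → Σnom=145.980; wc +0.390/-0.311 → slack +2.441/-2.434; half-tol=0.351, Σhalf²=0.822170
  +I: nom +10.190 → Σnom=156.170; wc +0.110/-0.110 → slack +2.551/-2.544; half-tol=0.110, Σhalf²=0.834270
Nominal = 156.170. Worst-case = [156.170 - 2.544, 156.170 + 2.551] = [153.626, 158.721]. RSS = √0.834270 = 0.913.

nominal=156.170 wc=[153.626,158.721] rss=0.913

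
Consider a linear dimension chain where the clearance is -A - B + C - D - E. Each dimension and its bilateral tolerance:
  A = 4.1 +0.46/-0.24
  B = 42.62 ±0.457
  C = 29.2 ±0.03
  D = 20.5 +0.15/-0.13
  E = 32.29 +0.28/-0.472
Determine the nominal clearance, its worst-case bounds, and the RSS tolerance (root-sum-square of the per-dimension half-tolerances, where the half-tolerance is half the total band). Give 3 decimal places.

Stack each dimension's contribution:
  -A: nom -4.100 → Σnom=-4.100; wc +0.240/-0.460 → slack +0.240/-0.460; half-tol=0.350, Σhalf²=0.122500
  -B: nom -42.620 → Σnom=-46.720; wc +0.457/-0.457 → slack +0.697/-0.917; half-tol=0.457, Σhalf²=0.331349
  +C: nom +29.200 → Σnom=-17.520; wc +0.030/-0.030 → slack +0.727/-0.947; half-tol=0.030, Σhalf²=0.332249
  -D: nom -20.500 → Σnom=-38.020; wc +0.130/-0.150 → slack +0.857/-1.097; half-tol=0.140, Σhalf²=0.351849
  -E: nom -32.290 → Σnom=-70.310; wc +0.472/-0.280 → slack +1.329/-1.377; half-tol=0.376, Σhalf²=0.493225
Nominal = -70.310. Worst-case = [-70.310 - 1.377, -70.310 + 1.329] = [-71.687, -68.981]. RSS = √0.493225 = 0.702.

nominal=-70.310 wc=[-71.687,-68.981] rss=0.702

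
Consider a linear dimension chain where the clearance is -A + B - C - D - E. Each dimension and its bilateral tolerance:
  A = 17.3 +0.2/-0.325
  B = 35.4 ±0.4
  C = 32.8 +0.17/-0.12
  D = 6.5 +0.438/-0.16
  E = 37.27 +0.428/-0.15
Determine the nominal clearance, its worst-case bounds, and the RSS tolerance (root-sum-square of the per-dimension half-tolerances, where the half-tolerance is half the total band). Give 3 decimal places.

Stack each dimension's contribution:
  -A: nom -17.300 → Σnom=-17.300; wc +0.325/-0.200 → slack +0.325/-0.200; half-tol=0.263, Σhalf²=0.068906
  +B: nom +35.400 → Σnom=18.100; wc +0.400/-0.400 → slack +0.725/-0.600; half-tol=0.400, Σhalf²=0.228906
  -C: nom -32.800 → Σnom=-14.700; wc +0.120/-0.170 → slack +0.845/-0.770; half-tol=0.145, Σhalf²=0.249931
  -D: nom -6.500 → Σnom=-21.200; wc +0.160/-0.438 → slack +1.005/-1.208; half-tol=0.299, Σhalf²=0.339332
  -E: nom -37.270 → Σnom=-58.470; wc +0.150/-0.428 → slack +1.155/-1.636; half-tol=0.289, Σhalf²=0.422853
Nominal = -58.470. Worst-case = [-58.470 - 1.636, -58.470 + 1.155] = [-60.106, -57.315]. RSS = √0.422853 = 0.650.

nominal=-58.470 wc=[-60.106,-57.315] rss=0.650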